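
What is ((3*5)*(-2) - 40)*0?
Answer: 0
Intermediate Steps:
((3*5)*(-2) - 40)*0 = (15*(-2) - 40)*0 = (-30 - 40)*0 = -70*0 = 0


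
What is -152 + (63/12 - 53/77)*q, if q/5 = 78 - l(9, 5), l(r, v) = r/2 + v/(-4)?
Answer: 1913211/1232 ≈ 1552.9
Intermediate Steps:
l(r, v) = r/2 - v/4 (l(r, v) = r*(1/2) + v*(-1/4) = r/2 - v/4)
q = 1495/4 (q = 5*(78 - ((1/2)*9 - 1/4*5)) = 5*(78 - (9/2 - 5/4)) = 5*(78 - 1*13/4) = 5*(78 - 13/4) = 5*(299/4) = 1495/4 ≈ 373.75)
-152 + (63/12 - 53/77)*q = -152 + (63/12 - 53/77)*(1495/4) = -152 + (63*(1/12) - 53*1/77)*(1495/4) = -152 + (21/4 - 53/77)*(1495/4) = -152 + (1405/308)*(1495/4) = -152 + 2100475/1232 = 1913211/1232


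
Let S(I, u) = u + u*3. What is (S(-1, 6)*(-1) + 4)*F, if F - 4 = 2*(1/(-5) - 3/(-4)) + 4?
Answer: -182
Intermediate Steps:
S(I, u) = 4*u (S(I, u) = u + 3*u = 4*u)
F = 91/10 (F = 4 + (2*(1/(-5) - 3/(-4)) + 4) = 4 + (2*(1*(-1/5) - 3*(-1/4)) + 4) = 4 + (2*(-1/5 + 3/4) + 4) = 4 + (2*(11/20) + 4) = 4 + (11/10 + 4) = 4 + 51/10 = 91/10 ≈ 9.1000)
(S(-1, 6)*(-1) + 4)*F = ((4*6)*(-1) + 4)*(91/10) = (24*(-1) + 4)*(91/10) = (-24 + 4)*(91/10) = -20*91/10 = -182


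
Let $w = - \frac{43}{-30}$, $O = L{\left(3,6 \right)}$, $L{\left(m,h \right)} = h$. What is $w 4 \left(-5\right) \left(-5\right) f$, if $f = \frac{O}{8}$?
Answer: $\frac{215}{2} \approx 107.5$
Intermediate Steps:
$O = 6$
$f = \frac{3}{4}$ ($f = \frac{6}{8} = 6 \cdot \frac{1}{8} = \frac{3}{4} \approx 0.75$)
$w = \frac{43}{30}$ ($w = \left(-43\right) \left(- \frac{1}{30}\right) = \frac{43}{30} \approx 1.4333$)
$w 4 \left(-5\right) \left(-5\right) f = \frac{43 \cdot 4 \left(-5\right) \left(-5\right)}{30} \cdot \frac{3}{4} = \frac{43 \left(\left(-20\right) \left(-5\right)\right)}{30} \cdot \frac{3}{4} = \frac{43}{30} \cdot 100 \cdot \frac{3}{4} = \frac{430}{3} \cdot \frac{3}{4} = \frac{215}{2}$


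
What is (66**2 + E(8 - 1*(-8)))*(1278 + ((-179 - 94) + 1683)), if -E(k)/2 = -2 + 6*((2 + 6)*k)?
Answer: 7590912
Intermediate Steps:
E(k) = 4 - 96*k (E(k) = -2*(-2 + 6*((2 + 6)*k)) = -2*(-2 + 6*(8*k)) = -2*(-2 + 48*k) = 4 - 96*k)
(66**2 + E(8 - 1*(-8)))*(1278 + ((-179 - 94) + 1683)) = (66**2 + (4 - 96*(8 - 1*(-8))))*(1278 + ((-179 - 94) + 1683)) = (4356 + (4 - 96*(8 + 8)))*(1278 + (-273 + 1683)) = (4356 + (4 - 96*16))*(1278 + 1410) = (4356 + (4 - 1536))*2688 = (4356 - 1532)*2688 = 2824*2688 = 7590912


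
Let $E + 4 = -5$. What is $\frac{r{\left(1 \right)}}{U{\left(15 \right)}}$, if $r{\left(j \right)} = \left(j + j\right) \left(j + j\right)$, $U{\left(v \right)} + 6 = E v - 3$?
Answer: $- \frac{1}{36} \approx -0.027778$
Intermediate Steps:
$E = -9$ ($E = -4 - 5 = -9$)
$U{\left(v \right)} = -9 - 9 v$ ($U{\left(v \right)} = -6 - \left(3 + 9 v\right) = -9 - 9 v$)
$r{\left(j \right)} = 4 j^{2}$ ($r{\left(j \right)} = 2 j 2 j = 4 j^{2}$)
$\frac{r{\left(1 \right)}}{U{\left(15 \right)}} = \frac{4 \cdot 1^{2}}{-9 - 135} = \frac{4 \cdot 1}{-9 - 135} = \frac{4}{-144} = 4 \left(- \frac{1}{144}\right) = - \frac{1}{36}$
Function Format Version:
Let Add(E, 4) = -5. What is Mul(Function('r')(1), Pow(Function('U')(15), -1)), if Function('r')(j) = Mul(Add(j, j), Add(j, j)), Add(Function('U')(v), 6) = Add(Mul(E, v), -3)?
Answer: Rational(-1, 36) ≈ -0.027778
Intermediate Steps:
E = -9 (E = Add(-4, -5) = -9)
Function('U')(v) = Add(-9, Mul(-9, v)) (Function('U')(v) = Add(-6, Add(Mul(-9, v), -3)) = Add(-6, Add(-3, Mul(-9, v))) = Add(-9, Mul(-9, v)))
Function('r')(j) = Mul(4, Pow(j, 2)) (Function('r')(j) = Mul(Mul(2, j), Mul(2, j)) = Mul(4, Pow(j, 2)))
Mul(Function('r')(1), Pow(Function('U')(15), -1)) = Mul(Mul(4, Pow(1, 2)), Pow(Add(-9, Mul(-9, 15)), -1)) = Mul(Mul(4, 1), Pow(Add(-9, -135), -1)) = Mul(4, Pow(-144, -1)) = Mul(4, Rational(-1, 144)) = Rational(-1, 36)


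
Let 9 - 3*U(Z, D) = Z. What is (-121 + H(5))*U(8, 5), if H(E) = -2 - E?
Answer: -128/3 ≈ -42.667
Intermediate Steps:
U(Z, D) = 3 - Z/3
(-121 + H(5))*U(8, 5) = (-121 + (-2 - 1*5))*(3 - ⅓*8) = (-121 + (-2 - 5))*(3 - 8/3) = (-121 - 7)*(⅓) = -128*⅓ = -128/3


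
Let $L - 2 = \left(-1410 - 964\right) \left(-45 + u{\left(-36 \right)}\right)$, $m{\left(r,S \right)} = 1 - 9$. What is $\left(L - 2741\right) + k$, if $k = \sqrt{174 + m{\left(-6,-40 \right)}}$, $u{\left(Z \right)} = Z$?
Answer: $189555 + \sqrt{166} \approx 1.8957 \cdot 10^{5}$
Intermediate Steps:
$m{\left(r,S \right)} = -8$ ($m{\left(r,S \right)} = 1 - 9 = -8$)
$k = \sqrt{166}$ ($k = \sqrt{174 - 8} = \sqrt{166} \approx 12.884$)
$L = 192296$ ($L = 2 + \left(-1410 - 964\right) \left(-45 - 36\right) = 2 - -192294 = 2 + 192294 = 192296$)
$\left(L - 2741\right) + k = \left(192296 - 2741\right) + \sqrt{166} = 189555 + \sqrt{166}$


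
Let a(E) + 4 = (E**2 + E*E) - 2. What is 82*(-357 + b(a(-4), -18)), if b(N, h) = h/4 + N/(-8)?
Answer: -59819/2 ≈ -29910.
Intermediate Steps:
a(E) = -6 + 2*E**2 (a(E) = -4 + ((E**2 + E*E) - 2) = -4 + ((E**2 + E**2) - 2) = -4 + (2*E**2 - 2) = -4 + (-2 + 2*E**2) = -6 + 2*E**2)
b(N, h) = -N/8 + h/4 (b(N, h) = h*(1/4) + N*(-1/8) = h/4 - N/8 = -N/8 + h/4)
82*(-357 + b(a(-4), -18)) = 82*(-357 + (-(-6 + 2*(-4)**2)/8 + (1/4)*(-18))) = 82*(-357 + (-(-6 + 2*16)/8 - 9/2)) = 82*(-357 + (-(-6 + 32)/8 - 9/2)) = 82*(-357 + (-1/8*26 - 9/2)) = 82*(-357 + (-13/4 - 9/2)) = 82*(-357 - 31/4) = 82*(-1459/4) = -59819/2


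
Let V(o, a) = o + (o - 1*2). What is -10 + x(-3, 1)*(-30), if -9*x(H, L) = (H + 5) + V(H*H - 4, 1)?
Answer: 70/3 ≈ 23.333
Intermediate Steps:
V(o, a) = -2 + 2*o (V(o, a) = o + (o - 2) = o + (-2 + o) = -2 + 2*o)
x(H, L) = 5/9 - 2*H²/9 - H/9 (x(H, L) = -((H + 5) + (-2 + 2*(H*H - 4)))/9 = -((5 + H) + (-2 + 2*(H² - 4)))/9 = -((5 + H) + (-2 + 2*(-4 + H²)))/9 = -((5 + H) + (-2 + (-8 + 2*H²)))/9 = -((5 + H) + (-10 + 2*H²))/9 = -(-5 + H + 2*H²)/9 = 5/9 - 2*H²/9 - H/9)
-10 + x(-3, 1)*(-30) = -10 + (5/9 - 2/9*(-3)² - ⅑*(-3))*(-30) = -10 + (5/9 - 2/9*9 + ⅓)*(-30) = -10 + (5/9 - 2 + ⅓)*(-30) = -10 - 10/9*(-30) = -10 + 100/3 = 70/3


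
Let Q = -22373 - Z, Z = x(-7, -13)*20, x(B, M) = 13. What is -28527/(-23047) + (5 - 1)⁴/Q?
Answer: 639751559/521622751 ≈ 1.2265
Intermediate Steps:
Z = 260 (Z = 13*20 = 260)
Q = -22633 (Q = -22373 - 1*260 = -22373 - 260 = -22633)
-28527/(-23047) + (5 - 1)⁴/Q = -28527/(-23047) + (5 - 1)⁴/(-22633) = -28527*(-1/23047) + 4⁴*(-1/22633) = 28527/23047 + 256*(-1/22633) = 28527/23047 - 256/22633 = 639751559/521622751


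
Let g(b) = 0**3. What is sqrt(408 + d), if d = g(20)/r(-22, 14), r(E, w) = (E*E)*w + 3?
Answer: 2*sqrt(102) ≈ 20.199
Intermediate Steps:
r(E, w) = 3 + w*E**2 (r(E, w) = E**2*w + 3 = w*E**2 + 3 = 3 + w*E**2)
g(b) = 0
d = 0 (d = 0/(3 + 14*(-22)**2) = 0/(3 + 14*484) = 0/(3 + 6776) = 0/6779 = 0*(1/6779) = 0)
sqrt(408 + d) = sqrt(408 + 0) = sqrt(408) = 2*sqrt(102)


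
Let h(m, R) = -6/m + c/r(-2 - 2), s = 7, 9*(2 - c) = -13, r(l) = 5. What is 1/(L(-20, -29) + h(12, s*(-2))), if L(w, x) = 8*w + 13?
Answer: -90/13213 ≈ -0.0068115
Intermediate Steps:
c = 31/9 (c = 2 - 1/9*(-13) = 2 + 13/9 = 31/9 ≈ 3.4444)
L(w, x) = 13 + 8*w
h(m, R) = 31/45 - 6/m (h(m, R) = -6/m + (31/9)/5 = -6/m + (31/9)*(1/5) = -6/m + 31/45 = 31/45 - 6/m)
1/(L(-20, -29) + h(12, s*(-2))) = 1/((13 + 8*(-20)) + (31/45 - 6/12)) = 1/((13 - 160) + (31/45 - 6*1/12)) = 1/(-147 + (31/45 - 1/2)) = 1/(-147 + 17/90) = 1/(-13213/90) = -90/13213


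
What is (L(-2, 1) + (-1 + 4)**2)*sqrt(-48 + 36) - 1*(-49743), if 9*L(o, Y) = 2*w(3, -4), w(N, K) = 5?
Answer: 49743 + 182*I*sqrt(3)/9 ≈ 49743.0 + 35.026*I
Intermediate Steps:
L(o, Y) = 10/9 (L(o, Y) = (2*5)/9 = (1/9)*10 = 10/9)
(L(-2, 1) + (-1 + 4)**2)*sqrt(-48 + 36) - 1*(-49743) = (10/9 + (-1 + 4)**2)*sqrt(-48 + 36) - 1*(-49743) = (10/9 + 3**2)*sqrt(-12) + 49743 = (10/9 + 9)*(2*I*sqrt(3)) + 49743 = 91*(2*I*sqrt(3))/9 + 49743 = 182*I*sqrt(3)/9 + 49743 = 49743 + 182*I*sqrt(3)/9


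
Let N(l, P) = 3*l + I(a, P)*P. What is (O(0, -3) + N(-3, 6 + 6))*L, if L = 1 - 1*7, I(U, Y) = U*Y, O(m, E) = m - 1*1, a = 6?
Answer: -5124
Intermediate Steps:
O(m, E) = -1 + m (O(m, E) = m - 1 = -1 + m)
N(l, P) = 3*l + 6*P² (N(l, P) = 3*l + (6*P)*P = 3*l + 6*P²)
L = -6 (L = 1 - 7 = -6)
(O(0, -3) + N(-3, 6 + 6))*L = ((-1 + 0) + (3*(-3) + 6*(6 + 6)²))*(-6) = (-1 + (-9 + 6*12²))*(-6) = (-1 + (-9 + 6*144))*(-6) = (-1 + (-9 + 864))*(-6) = (-1 + 855)*(-6) = 854*(-6) = -5124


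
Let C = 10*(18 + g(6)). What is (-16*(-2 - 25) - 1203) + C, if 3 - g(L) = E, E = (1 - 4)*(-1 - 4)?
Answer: -711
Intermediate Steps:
E = 15 (E = -3*(-5) = 15)
g(L) = -12 (g(L) = 3 - 1*15 = 3 - 15 = -12)
C = 60 (C = 10*(18 - 12) = 10*6 = 60)
(-16*(-2 - 25) - 1203) + C = (-16*(-2 - 25) - 1203) + 60 = (-16*(-27) - 1203) + 60 = (432 - 1203) + 60 = -771 + 60 = -711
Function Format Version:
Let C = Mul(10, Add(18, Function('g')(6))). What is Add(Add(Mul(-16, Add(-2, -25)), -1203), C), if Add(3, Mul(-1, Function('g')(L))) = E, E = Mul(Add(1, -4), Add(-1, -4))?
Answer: -711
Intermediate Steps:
E = 15 (E = Mul(-3, -5) = 15)
Function('g')(L) = -12 (Function('g')(L) = Add(3, Mul(-1, 15)) = Add(3, -15) = -12)
C = 60 (C = Mul(10, Add(18, -12)) = Mul(10, 6) = 60)
Add(Add(Mul(-16, Add(-2, -25)), -1203), C) = Add(Add(Mul(-16, Add(-2, -25)), -1203), 60) = Add(Add(Mul(-16, -27), -1203), 60) = Add(Add(432, -1203), 60) = Add(-771, 60) = -711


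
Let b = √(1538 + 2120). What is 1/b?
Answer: √3658/3658 ≈ 0.016534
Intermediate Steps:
b = √3658 ≈ 60.481
1/b = 1/(√3658) = √3658/3658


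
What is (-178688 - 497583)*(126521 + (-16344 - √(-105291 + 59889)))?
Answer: -74509509967 + 676271*I*√45402 ≈ -7.4509e+10 + 1.441e+8*I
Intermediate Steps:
(-178688 - 497583)*(126521 + (-16344 - √(-105291 + 59889))) = -676271*(126521 + (-16344 - √(-45402))) = -676271*(126521 + (-16344 - I*√45402)) = -676271*(110177 - I*√45402) = -74509509967 + 676271*I*√45402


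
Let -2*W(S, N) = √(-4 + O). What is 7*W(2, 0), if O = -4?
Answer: -7*I*√2 ≈ -9.8995*I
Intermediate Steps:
W(S, N) = -I*√2 (W(S, N) = -√(-4 - 4)/2 = -I*√2)
7*W(2, 0) = 7*(-I*√2) = -7*I*√2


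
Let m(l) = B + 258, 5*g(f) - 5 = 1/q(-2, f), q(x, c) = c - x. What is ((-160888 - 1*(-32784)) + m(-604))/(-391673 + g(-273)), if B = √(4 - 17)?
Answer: 173231330/530715561 - 1355*I*√13/530715561 ≈ 0.32641 - 9.2055e-6*I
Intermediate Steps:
B = I*√13 (B = √(-13) = I*√13 ≈ 3.6056*I)
g(f) = 1 + 1/(5*(2 + f)) (g(f) = 1 + 1/(5*(f - 1*(-2))) = 1 + 1/(5*(f + 2)) = 1 + 1/(5*(2 + f)))
m(l) = 258 + I*√13 (m(l) = I*√13 + 258 = 258 + I*√13)
((-160888 - 1*(-32784)) + m(-604))/(-391673 + g(-273)) = ((-160888 - 1*(-32784)) + (258 + I*√13))/(-391673 + (11/5 - 273)/(2 - 273)) = ((-160888 + 32784) + (258 + I*√13))/(-391673 - 1354/5/(-271)) = (-128104 + (258 + I*√13))/(-391673 - 1/271*(-1354/5)) = (-127846 + I*√13)/(-391673 + 1354/1355) = (-127846 + I*√13)/(-530715561/1355) = (-127846 + I*√13)*(-1355/530715561) = 173231330/530715561 - 1355*I*√13/530715561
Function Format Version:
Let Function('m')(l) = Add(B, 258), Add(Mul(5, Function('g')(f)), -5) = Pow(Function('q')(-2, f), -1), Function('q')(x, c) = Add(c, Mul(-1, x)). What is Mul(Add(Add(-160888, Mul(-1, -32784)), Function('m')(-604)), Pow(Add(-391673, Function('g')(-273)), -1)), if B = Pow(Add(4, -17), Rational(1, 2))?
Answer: Add(Rational(173231330, 530715561), Mul(Rational(-1355, 530715561), I, Pow(13, Rational(1, 2)))) ≈ Add(0.32641, Mul(-9.2055e-6, I))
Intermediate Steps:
B = Mul(I, Pow(13, Rational(1, 2))) (B = Pow(-13, Rational(1, 2)) = Mul(I, Pow(13, Rational(1, 2))) ≈ Mul(3.6056, I))
Function('g')(f) = Add(1, Mul(Rational(1, 5), Pow(Add(2, f), -1))) (Function('g')(f) = Add(1, Mul(Rational(1, 5), Pow(Add(f, Mul(-1, -2)), -1))) = Add(1, Mul(Rational(1, 5), Pow(Add(f, 2), -1))) = Add(1, Mul(Rational(1, 5), Pow(Add(2, f), -1))))
Function('m')(l) = Add(258, Mul(I, Pow(13, Rational(1, 2)))) (Function('m')(l) = Add(Mul(I, Pow(13, Rational(1, 2))), 258) = Add(258, Mul(I, Pow(13, Rational(1, 2)))))
Mul(Add(Add(-160888, Mul(-1, -32784)), Function('m')(-604)), Pow(Add(-391673, Function('g')(-273)), -1)) = Mul(Add(Add(-160888, Mul(-1, -32784)), Add(258, Mul(I, Pow(13, Rational(1, 2))))), Pow(Add(-391673, Mul(Pow(Add(2, -273), -1), Add(Rational(11, 5), -273))), -1)) = Mul(Add(Add(-160888, 32784), Add(258, Mul(I, Pow(13, Rational(1, 2))))), Pow(Add(-391673, Mul(Pow(-271, -1), Rational(-1354, 5))), -1)) = Mul(Add(-128104, Add(258, Mul(I, Pow(13, Rational(1, 2))))), Pow(Add(-391673, Mul(Rational(-1, 271), Rational(-1354, 5))), -1)) = Mul(Add(-127846, Mul(I, Pow(13, Rational(1, 2)))), Pow(Add(-391673, Rational(1354, 1355)), -1)) = Mul(Add(-127846, Mul(I, Pow(13, Rational(1, 2)))), Pow(Rational(-530715561, 1355), -1)) = Mul(Add(-127846, Mul(I, Pow(13, Rational(1, 2)))), Rational(-1355, 530715561)) = Add(Rational(173231330, 530715561), Mul(Rational(-1355, 530715561), I, Pow(13, Rational(1, 2))))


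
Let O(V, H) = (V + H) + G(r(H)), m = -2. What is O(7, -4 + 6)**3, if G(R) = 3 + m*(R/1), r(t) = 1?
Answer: 1000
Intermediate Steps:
G(R) = 3 - 2*R (G(R) = 3 - 2*R/1 = 3 - 2*R)
O(V, H) = 1 + H + V (O(V, H) = (V + H) + (3 - 2*1) = (H + V) + (3 - 2) = (H + V) + 1 = 1 + H + V)
O(7, -4 + 6)**3 = (1 + (-4 + 6) + 7)**3 = (1 + 2 + 7)**3 = 10**3 = 1000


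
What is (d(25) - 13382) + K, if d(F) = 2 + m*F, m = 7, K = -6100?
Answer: -19305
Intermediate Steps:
d(F) = 2 + 7*F
(d(25) - 13382) + K = ((2 + 7*25) - 13382) - 6100 = ((2 + 175) - 13382) - 6100 = (177 - 13382) - 6100 = -13205 - 6100 = -19305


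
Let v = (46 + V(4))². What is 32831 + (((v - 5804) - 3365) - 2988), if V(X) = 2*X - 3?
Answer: 23275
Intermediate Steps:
V(X) = -3 + 2*X
v = 2601 (v = (46 + (-3 + 2*4))² = (46 + (-3 + 8))² = (46 + 5)² = 51² = 2601)
32831 + (((v - 5804) - 3365) - 2988) = 32831 + (((2601 - 5804) - 3365) - 2988) = 32831 + ((-3203 - 3365) - 2988) = 32831 + (-6568 - 2988) = 32831 - 9556 = 23275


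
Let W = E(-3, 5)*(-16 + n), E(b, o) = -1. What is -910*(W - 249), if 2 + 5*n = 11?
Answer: 213668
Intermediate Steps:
n = 9/5 (n = -⅖ + (⅕)*11 = -⅖ + 11/5 = 9/5 ≈ 1.8000)
W = 71/5 (W = -(-16 + 9/5) = -1*(-71/5) = 71/5 ≈ 14.200)
-910*(W - 249) = -910*(71/5 - 249) = -910*(-1174/5) = 213668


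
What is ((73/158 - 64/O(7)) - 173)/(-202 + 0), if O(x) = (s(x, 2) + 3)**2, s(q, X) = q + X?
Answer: 245981/287244 ≈ 0.85635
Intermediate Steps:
s(q, X) = X + q
O(x) = (5 + x)**2 (O(x) = ((2 + x) + 3)**2 = (5 + x)**2)
((73/158 - 64/O(7)) - 173)/(-202 + 0) = ((73/158 - 64/(5 + 7)**2) - 173)/(-202 + 0) = ((73*(1/158) - 64/(12**2)) - 173)/(-202) = ((73/158 - 64/144) - 173)*(-1/202) = ((73/158 - 64*1/144) - 173)*(-1/202) = ((73/158 - 4/9) - 173)*(-1/202) = (25/1422 - 173)*(-1/202) = -245981/1422*(-1/202) = 245981/287244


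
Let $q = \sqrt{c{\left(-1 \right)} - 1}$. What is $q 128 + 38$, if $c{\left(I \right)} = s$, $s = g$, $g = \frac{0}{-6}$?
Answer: $38 + 128 i \approx 38.0 + 128.0 i$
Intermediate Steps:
$g = 0$ ($g = 0 \left(- \frac{1}{6}\right) = 0$)
$s = 0$
$c{\left(I \right)} = 0$
$q = i$ ($q = \sqrt{0 - 1} = \sqrt{-1} = i \approx 1.0 i$)
$q 128 + 38 = i 128 + 38 = 128 i + 38 = 38 + 128 i$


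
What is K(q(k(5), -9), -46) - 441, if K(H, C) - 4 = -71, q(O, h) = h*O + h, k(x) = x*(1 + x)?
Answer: -508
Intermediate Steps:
q(O, h) = h + O*h (q(O, h) = O*h + h = h + O*h)
K(H, C) = -67 (K(H, C) = 4 - 71 = -67)
K(q(k(5), -9), -46) - 441 = -67 - 441 = -508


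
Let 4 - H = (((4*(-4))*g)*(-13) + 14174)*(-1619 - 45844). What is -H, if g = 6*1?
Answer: -731974390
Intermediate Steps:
g = 6
H = 731974390 (H = 4 - (((4*(-4))*6)*(-13) + 14174)*(-1619 - 45844) = 4 - (-16*6*(-13) + 14174)*(-47463) = 4 - (-96*(-13) + 14174)*(-47463) = 4 - (1248 + 14174)*(-47463) = 4 - 15422*(-47463) = 4 - 1*(-731974386) = 4 + 731974386 = 731974390)
-H = -1*731974390 = -731974390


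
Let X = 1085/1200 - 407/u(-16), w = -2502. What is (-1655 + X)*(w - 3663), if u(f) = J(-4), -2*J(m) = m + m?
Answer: 173196633/16 ≈ 1.0825e+7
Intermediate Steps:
J(m) = -m (J(m) = -(m + m)/2 = -m)
u(f) = 4 (u(f) = -1*(-4) = 4)
X = -24203/240 (X = 1085/1200 - 407/4 = 1085*(1/1200) - 407*1/4 = 217/240 - 407/4 = -24203/240 ≈ -100.85)
(-1655 + X)*(w - 3663) = (-1655 - 24203/240)*(-2502 - 3663) = -421403/240*(-6165) = 173196633/16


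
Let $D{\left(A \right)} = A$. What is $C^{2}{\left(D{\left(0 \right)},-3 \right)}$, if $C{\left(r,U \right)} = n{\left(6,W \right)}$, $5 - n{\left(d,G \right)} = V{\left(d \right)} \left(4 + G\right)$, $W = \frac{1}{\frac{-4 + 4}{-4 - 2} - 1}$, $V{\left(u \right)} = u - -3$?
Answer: $484$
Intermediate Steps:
$V{\left(u \right)} = 3 + u$ ($V{\left(u \right)} = u + 3 = 3 + u$)
$W = -1$ ($W = \frac{1}{\frac{0}{-6} - 1} = \frac{1}{0 \left(- \frac{1}{6}\right) - 1} = \frac{1}{0 - 1} = \frac{1}{-1} = -1$)
$n{\left(d,G \right)} = 5 - \left(3 + d\right) \left(4 + G\right)$
$C{\left(r,U \right)} = -22$ ($C{\left(r,U \right)} = -7 - 24 - - (3 + 6) = -7 - 24 - \left(-1\right) 9 = -7 - 24 + 9 = -22$)
$C^{2}{\left(D{\left(0 \right)},-3 \right)} = \left(-22\right)^{2} = 484$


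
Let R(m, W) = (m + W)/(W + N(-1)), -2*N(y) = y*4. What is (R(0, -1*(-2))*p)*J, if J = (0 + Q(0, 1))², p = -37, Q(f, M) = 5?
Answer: -925/2 ≈ -462.50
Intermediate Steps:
N(y) = -2*y (N(y) = -y*4/2 = -2*y)
R(m, W) = (W + m)/(2 + W) (R(m, W) = (m + W)/(W - 2*(-1)) = (W + m)/(W + 2) = (W + m)/(2 + W))
J = 25 (J = (0 + 5)² = 5² = 25)
(R(0, -1*(-2))*p)*J = (((-1*(-2) + 0)/(2 - 1*(-2)))*(-37))*25 = (((2 + 0)/(2 + 2))*(-37))*25 = ((2/4)*(-37))*25 = (((¼)*2)*(-37))*25 = ((½)*(-37))*25 = -37/2*25 = -925/2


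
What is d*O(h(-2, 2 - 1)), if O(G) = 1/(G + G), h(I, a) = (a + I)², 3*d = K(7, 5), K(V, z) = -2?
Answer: -⅓ ≈ -0.33333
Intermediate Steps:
d = -⅔ (d = (⅓)*(-2) = -⅔ ≈ -0.66667)
h(I, a) = (I + a)²
O(G) = 1/(2*G)
d*O(h(-2, 2 - 1)) = -1/(3*((-2 + (2 - 1))²)) = -1/(3*((-2 + 1)²)) = -1/(3*((-1)²)) = -1/(3*1) = -1/3 = -⅔*½ = -⅓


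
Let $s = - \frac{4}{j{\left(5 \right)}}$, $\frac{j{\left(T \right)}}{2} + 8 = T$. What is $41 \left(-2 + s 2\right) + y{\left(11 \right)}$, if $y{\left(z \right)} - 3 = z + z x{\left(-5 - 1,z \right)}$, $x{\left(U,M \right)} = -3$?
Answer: $- \frac{139}{3} \approx -46.333$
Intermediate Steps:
$j{\left(T \right)} = -16 + 2 T$
$s = \frac{2}{3}$ ($s = - \frac{4}{-16 + 2 \cdot 5} = - \frac{4}{-16 + 10} = - \frac{4}{-6} = \left(-4\right) \left(- \frac{1}{6}\right) = \frac{2}{3} \approx 0.66667$)
$y{\left(z \right)} = 3 - 2 z$ ($y{\left(z \right)} = 3 + \left(z + z \left(-3\right)\right) = 3 + \left(z - 3 z\right) = 3 - 2 z$)
$41 \left(-2 + s 2\right) + y{\left(11 \right)} = 41 \left(-2 + \frac{2}{3} \cdot 2\right) + \left(3 - 22\right) = 41 \left(-2 + \frac{4}{3}\right) + \left(3 - 22\right) = 41 \left(- \frac{2}{3}\right) - 19 = - \frac{82}{3} - 19 = - \frac{139}{3}$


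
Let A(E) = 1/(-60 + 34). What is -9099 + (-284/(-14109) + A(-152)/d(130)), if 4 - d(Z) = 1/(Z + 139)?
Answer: -3588155115971/394346550 ≈ -9099.0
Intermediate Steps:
A(E) = -1/26 (A(E) = 1/(-26) = -1/26)
d(Z) = 4 - 1/(139 + Z) (d(Z) = 4 - 1/(Z + 139) = 4 - 1/(139 + Z))
-9099 + (-284/(-14109) + A(-152)/d(130)) = -9099 + (-284/(-14109) - (139 + 130)/(555 + 4*130)/26) = -9099 + (-284*(-1/14109) - 269/(555 + 520)/26) = -9099 + (284/14109 - 1/(26*((1/269)*1075))) = -9099 + (284/14109 - 1/(26*1075/269)) = -9099 + (284/14109 - 1/26*269/1075) = -9099 + (284/14109 - 269/27950) = -9099 + 4142479/394346550 = -3588155115971/394346550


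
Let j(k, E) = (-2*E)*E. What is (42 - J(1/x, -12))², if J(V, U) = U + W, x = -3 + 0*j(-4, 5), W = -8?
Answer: 3844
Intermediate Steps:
j(k, E) = -2*E²
x = -3 (x = -3 + 0*(-2*5²) = -3 + 0*(-2*25) = -3 + 0*(-50) = -3 + 0 = -3)
J(V, U) = -8 + U (J(V, U) = U - 8 = -8 + U)
(42 - J(1/x, -12))² = (42 - (-8 - 12))² = (42 - 1*(-20))² = (42 + 20)² = 62² = 3844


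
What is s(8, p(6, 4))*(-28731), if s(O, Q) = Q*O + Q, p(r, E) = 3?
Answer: -775737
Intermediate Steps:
s(O, Q) = Q + O*Q (s(O, Q) = O*Q + Q = Q + O*Q)
s(8, p(6, 4))*(-28731) = (3*(1 + 8))*(-28731) = (3*9)*(-28731) = 27*(-28731) = -775737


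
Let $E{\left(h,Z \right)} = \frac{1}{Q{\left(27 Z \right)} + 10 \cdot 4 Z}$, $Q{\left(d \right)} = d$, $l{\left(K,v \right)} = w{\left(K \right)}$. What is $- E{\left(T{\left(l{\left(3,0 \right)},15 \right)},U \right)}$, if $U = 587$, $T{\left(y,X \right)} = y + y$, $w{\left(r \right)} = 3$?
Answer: $- \frac{1}{39329} \approx -2.5427 \cdot 10^{-5}$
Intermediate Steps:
$l{\left(K,v \right)} = 3$
$T{\left(y,X \right)} = 2 y$
$E{\left(h,Z \right)} = \frac{1}{67 Z}$ ($E{\left(h,Z \right)} = \frac{1}{27 Z + 10 \cdot 4 Z} = \frac{1}{27 Z + 40 Z} = \frac{1}{67 Z}$)
$- E{\left(T{\left(l{\left(3,0 \right)},15 \right)},U \right)} = - \frac{1}{67 \cdot 587} = \left(-1\right) \frac{1}{39329} = - \frac{1}{39329}$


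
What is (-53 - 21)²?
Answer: 5476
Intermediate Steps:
(-53 - 21)² = (-74)² = 5476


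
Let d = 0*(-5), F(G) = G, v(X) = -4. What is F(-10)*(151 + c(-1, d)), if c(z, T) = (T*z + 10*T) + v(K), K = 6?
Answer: -1470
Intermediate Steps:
d = 0
c(z, T) = -4 + 10*T + T*z (c(z, T) = (T*z + 10*T) - 4 = (10*T + T*z) - 4 = -4 + 10*T + T*z)
F(-10)*(151 + c(-1, d)) = -10*(151 + (-4 + 10*0 + 0*(-1))) = -10*(151 + (-4 + 0 + 0)) = -10*(151 - 4) = -10*147 = -1470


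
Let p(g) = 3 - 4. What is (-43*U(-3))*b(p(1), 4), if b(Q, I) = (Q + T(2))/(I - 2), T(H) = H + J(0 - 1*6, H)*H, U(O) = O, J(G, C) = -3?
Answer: -645/2 ≈ -322.50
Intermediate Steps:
p(g) = -1
T(H) = -2*H (T(H) = H - 3*H = -2*H)
b(Q, I) = (-4 + Q)/(-2 + I) (b(Q, I) = (Q - 2*2)/(I - 2) = (Q - 4)/(-2 + I) = (-4 + Q)/(-2 + I))
(-43*U(-3))*b(p(1), 4) = (-43*(-3))*((-4 - 1)/(-2 + 4)) = 129*(-5/2) = -645/2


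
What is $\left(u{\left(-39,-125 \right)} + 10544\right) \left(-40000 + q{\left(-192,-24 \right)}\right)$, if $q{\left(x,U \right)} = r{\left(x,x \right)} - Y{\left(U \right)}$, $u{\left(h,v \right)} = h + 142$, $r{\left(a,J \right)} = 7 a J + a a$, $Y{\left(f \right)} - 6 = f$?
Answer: $2714239710$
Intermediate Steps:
$Y{\left(f \right)} = 6 + f$
$r{\left(a,J \right)} = a^{2} + 7 J a$ ($r{\left(a,J \right)} = 7 J a + a^{2} = a^{2} + 7 J a$)
$u{\left(h,v \right)} = 142 + h$
$q{\left(x,U \right)} = -6 - U + 8 x^{2}$ ($q{\left(x,U \right)} = x \left(x + 7 x\right) - \left(6 + U\right) = x 8 x - \left(6 + U\right) = 8 x^{2} - \left(6 + U\right) = -6 - U + 8 x^{2}$)
$\left(u{\left(-39,-125 \right)} + 10544\right) \left(-40000 + q{\left(-192,-24 \right)}\right) = \left(\left(142 - 39\right) + 10544\right) \left(-40000 - \left(-18 - 294912\right)\right) = \left(103 + 10544\right) \left(-40000 + \left(-6 + 24 + 8 \cdot 36864\right)\right) = 10647 \left(-40000 + \left(-6 + 24 + 294912\right)\right) = 10647 \left(-40000 + 294930\right) = 10647 \cdot 254930 = 2714239710$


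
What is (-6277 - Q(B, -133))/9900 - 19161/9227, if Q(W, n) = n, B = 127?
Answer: -20532049/7612275 ≈ -2.6972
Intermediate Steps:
(-6277 - Q(B, -133))/9900 - 19161/9227 = (-6277 - 1*(-133))/9900 - 19161/9227 = (-6277 + 133)*(1/9900) - 19161*1/9227 = -6144*1/9900 - 19161/9227 = -512/825 - 19161/9227 = -20532049/7612275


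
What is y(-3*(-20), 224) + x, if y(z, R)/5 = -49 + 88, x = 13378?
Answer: 13573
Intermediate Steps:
y(z, R) = 195 (y(z, R) = 5*(-49 + 88) = 5*39 = 195)
y(-3*(-20), 224) + x = 195 + 13378 = 13573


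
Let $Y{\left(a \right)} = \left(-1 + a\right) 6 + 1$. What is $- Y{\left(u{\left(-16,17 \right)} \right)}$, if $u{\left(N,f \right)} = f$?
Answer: $-97$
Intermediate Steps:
$Y{\left(a \right)} = -5 + 6 a$ ($Y{\left(a \right)} = \left(-6 + 6 a\right) + 1 = -5 + 6 a$)
$- Y{\left(u{\left(-16,17 \right)} \right)} = - (-5 + 6 \cdot 17) = - (-5 + 102) = \left(-1\right) 97 = -97$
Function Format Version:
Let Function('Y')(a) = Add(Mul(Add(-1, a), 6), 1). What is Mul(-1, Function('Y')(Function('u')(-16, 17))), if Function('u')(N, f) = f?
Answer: -97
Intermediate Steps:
Function('Y')(a) = Add(-5, Mul(6, a)) (Function('Y')(a) = Add(Add(-6, Mul(6, a)), 1) = Add(-5, Mul(6, a)))
Mul(-1, Function('Y')(Function('u')(-16, 17))) = Mul(-1, Add(-5, Mul(6, 17))) = Mul(-1, Add(-5, 102)) = Mul(-1, 97) = -97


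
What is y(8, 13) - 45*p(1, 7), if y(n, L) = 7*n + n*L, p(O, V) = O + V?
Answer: -200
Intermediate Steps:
y(n, L) = 7*n + L*n
y(8, 13) - 45*p(1, 7) = 8*(7 + 13) - 45*(1 + 7) = 8*20 - 45*8 = 160 - 360 = -200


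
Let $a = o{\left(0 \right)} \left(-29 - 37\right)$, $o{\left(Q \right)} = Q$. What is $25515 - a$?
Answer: $25515$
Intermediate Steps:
$a = 0$ ($a = 0 \left(-29 - 37\right) = 0 \left(-66\right) = 0$)
$25515 - a = 25515 - 0 = 25515 + 0 = 25515$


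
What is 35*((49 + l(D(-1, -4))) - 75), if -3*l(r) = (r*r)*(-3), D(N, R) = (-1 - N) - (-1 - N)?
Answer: -910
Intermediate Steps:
D(N, R) = 0 (D(N, R) = (-1 - N) + (1 + N) = 0)
l(r) = r² (l(r) = -r*r*(-3)/3 = -r²*(-3)/3 = -(-1)*r² = r²)
35*((49 + l(D(-1, -4))) - 75) = 35*((49 + 0²) - 75) = 35*((49 + 0) - 75) = 35*(49 - 75) = 35*(-26) = -910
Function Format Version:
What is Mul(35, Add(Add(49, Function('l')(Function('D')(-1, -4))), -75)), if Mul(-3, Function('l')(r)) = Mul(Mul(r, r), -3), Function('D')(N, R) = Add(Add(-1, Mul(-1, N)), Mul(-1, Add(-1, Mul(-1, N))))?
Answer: -910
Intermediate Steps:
Function('D')(N, R) = 0 (Function('D')(N, R) = Add(Add(-1, Mul(-1, N)), Add(1, N)) = 0)
Function('l')(r) = Pow(r, 2) (Function('l')(r) = Mul(Rational(-1, 3), Mul(Mul(r, r), -3)) = Mul(Rational(-1, 3), Mul(Pow(r, 2), -3)) = Mul(Rational(-1, 3), Mul(-3, Pow(r, 2))) = Pow(r, 2))
Mul(35, Add(Add(49, Function('l')(Function('D')(-1, -4))), -75)) = Mul(35, Add(Add(49, Pow(0, 2)), -75)) = Mul(35, Add(Add(49, 0), -75)) = Mul(35, Add(49, -75)) = Mul(35, -26) = -910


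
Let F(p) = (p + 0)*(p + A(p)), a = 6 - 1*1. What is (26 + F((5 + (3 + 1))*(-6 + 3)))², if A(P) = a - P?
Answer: 11881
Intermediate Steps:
a = 5 (a = 6 - 1 = 5)
A(P) = 5 - P
F(p) = 5*p (F(p) = (p + 0)*(p + (5 - p)) = p*5 = 5*p)
(26 + F((5 + (3 + 1))*(-6 + 3)))² = (26 + 5*((5 + (3 + 1))*(-6 + 3)))² = (26 + 5*((5 + 4)*(-3)))² = (26 + 5*(9*(-3)))² = (26 + 5*(-27))² = (26 - 135)² = (-109)² = 11881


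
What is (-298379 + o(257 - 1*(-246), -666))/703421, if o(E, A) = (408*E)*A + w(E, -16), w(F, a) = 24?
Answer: -136977539/703421 ≈ -194.73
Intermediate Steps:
o(E, A) = 24 + 408*A*E (o(E, A) = (408*E)*A + 24 = 408*A*E + 24 = 24 + 408*A*E)
(-298379 + o(257 - 1*(-246), -666))/703421 = (-298379 + (24 + 408*(-666)*(257 - 1*(-246))))/703421 = (-298379 + (24 + 408*(-666)*(257 + 246)))*(1/703421) = (-298379 + (24 + 408*(-666)*503))*(1/703421) = (-298379 + (24 - 136679184))*(1/703421) = (-298379 - 136679160)*(1/703421) = -136977539*1/703421 = -136977539/703421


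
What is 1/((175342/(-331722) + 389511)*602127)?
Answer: 6143/1440747102086300 ≈ 4.2638e-12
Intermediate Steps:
1/((175342/(-331722) + 389511)*602127) = (1/602127)/(175342*(-1/331722) + 389511) = (1/602127)/(-87671/165861 + 389511) = (1/602127)/(64604596300/165861) = (165861/64604596300)*(1/602127) = 6143/1440747102086300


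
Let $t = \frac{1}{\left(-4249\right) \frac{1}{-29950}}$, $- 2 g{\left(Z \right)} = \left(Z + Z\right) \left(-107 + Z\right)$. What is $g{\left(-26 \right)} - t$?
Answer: $- \frac{14722992}{4249} \approx -3465.0$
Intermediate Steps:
$g{\left(Z \right)} = - Z \left(-107 + Z\right)$ ($g{\left(Z \right)} = - \frac{\left(Z + Z\right) \left(-107 + Z\right)}{2} = - \frac{2 Z \left(-107 + Z\right)}{2} = - Z \left(-107 + Z\right)$)
$t = \frac{29950}{4249}$ ($t = \frac{1}{\left(-4249\right) \left(- \frac{1}{29950}\right)} = \frac{1}{\frac{4249}{29950}} = \frac{29950}{4249} \approx 7.0487$)
$g{\left(-26 \right)} - t = - 26 \left(107 - -26\right) - \frac{29950}{4249} = - 26 \left(107 + 26\right) - \frac{29950}{4249} = \left(-26\right) 133 - \frac{29950}{4249} = -3458 - \frac{29950}{4249} = - \frac{14722992}{4249}$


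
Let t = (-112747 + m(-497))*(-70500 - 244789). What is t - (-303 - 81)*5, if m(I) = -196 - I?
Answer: 35452988814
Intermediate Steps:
t = 35452986894 (t = (-112747 + (-196 - 1*(-497)))*(-70500 - 244789) = (-112747 + (-196 + 497))*(-315289) = (-112747 + 301)*(-315289) = -112446*(-315289) = 35452986894)
t - (-303 - 81)*5 = 35452986894 - (-303 - 81)*5 = 35452986894 - (-384)*5 = 35452986894 - 1*(-1920) = 35452986894 + 1920 = 35452988814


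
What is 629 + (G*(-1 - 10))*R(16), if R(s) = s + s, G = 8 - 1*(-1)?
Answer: -2539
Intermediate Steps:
G = 9 (G = 8 + 1 = 9)
R(s) = 2*s
629 + (G*(-1 - 10))*R(16) = 629 + (9*(-1 - 10))*(2*16) = 629 + (9*(-11))*32 = 629 - 99*32 = 629 - 3168 = -2539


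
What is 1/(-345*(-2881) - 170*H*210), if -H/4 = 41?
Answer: 1/6848745 ≈ 1.4601e-7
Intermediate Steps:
H = -164 (H = -4*41 = -164)
1/(-345*(-2881) - 170*H*210) = 1/(-345*(-2881) - 170*(-164)*210) = 1/(993945 + 27880*210) = 1/(993945 + 5854800) = 1/6848745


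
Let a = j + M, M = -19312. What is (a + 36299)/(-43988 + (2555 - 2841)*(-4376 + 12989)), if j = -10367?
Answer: -3310/1253653 ≈ -0.0026403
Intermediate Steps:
a = -29679 (a = -10367 - 19312 = -29679)
(a + 36299)/(-43988 + (2555 - 2841)*(-4376 + 12989)) = (-29679 + 36299)/(-43988 + (2555 - 2841)*(-4376 + 12989)) = 6620/(-43988 - 286*8613) = 6620/(-43988 - 2463318) = 6620/(-2507306) = 6620*(-1/2507306) = -3310/1253653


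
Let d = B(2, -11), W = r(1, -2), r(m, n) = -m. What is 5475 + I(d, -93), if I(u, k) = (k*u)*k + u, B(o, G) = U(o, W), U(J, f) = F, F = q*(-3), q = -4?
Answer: 109275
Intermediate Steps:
W = -1 (W = -1*1 = -1)
F = 12 (F = -4*(-3) = 12)
U(J, f) = 12
B(o, G) = 12
d = 12
I(u, k) = u + u*k² (I(u, k) = u*k² + u = u + u*k²)
5475 + I(d, -93) = 5475 + 12*(1 + (-93)²) = 5475 + 12*(1 + 8649) = 5475 + 12*8650 = 5475 + 103800 = 109275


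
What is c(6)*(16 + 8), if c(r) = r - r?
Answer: 0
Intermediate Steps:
c(r) = 0
c(6)*(16 + 8) = 0*(16 + 8) = 0*24 = 0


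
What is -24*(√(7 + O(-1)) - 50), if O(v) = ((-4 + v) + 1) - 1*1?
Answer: 1200 - 24*√2 ≈ 1166.1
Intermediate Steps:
O(v) = -4 + v (O(v) = (-3 + v) - 1 = -4 + v)
-24*(√(7 + O(-1)) - 50) = -24*(√(7 + (-4 - 1)) - 50) = -24*(√(7 - 5) - 50) = -24*(√2 - 50) = -24*(-50 + √2) = 1200 - 24*√2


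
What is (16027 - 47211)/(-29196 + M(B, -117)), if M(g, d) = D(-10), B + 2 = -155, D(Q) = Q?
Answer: 15592/14603 ≈ 1.0677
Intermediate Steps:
B = -157 (B = -2 - 155 = -157)
M(g, d) = -10
(16027 - 47211)/(-29196 + M(B, -117)) = (16027 - 47211)/(-29196 - 10) = -31184/(-29206) = -31184*(-1/29206) = 15592/14603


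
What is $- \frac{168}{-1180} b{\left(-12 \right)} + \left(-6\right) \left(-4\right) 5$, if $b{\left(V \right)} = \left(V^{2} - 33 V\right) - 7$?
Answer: $\frac{57786}{295} \approx 195.88$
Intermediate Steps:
$b{\left(V \right)} = -7 + V^{2} - 33 V$
$- \frac{168}{-1180} b{\left(-12 \right)} + \left(-6\right) \left(-4\right) 5 = - \frac{168}{-1180} \left(-7 + \left(-12\right)^{2} - -396\right) + \left(-6\right) \left(-4\right) 5 = \left(-168\right) \left(- \frac{1}{1180}\right) \left(-7 + 144 + 396\right) + 24 \cdot 5 = \frac{42}{295} \cdot 533 + 120 = \frac{22386}{295} + 120 = \frac{57786}{295}$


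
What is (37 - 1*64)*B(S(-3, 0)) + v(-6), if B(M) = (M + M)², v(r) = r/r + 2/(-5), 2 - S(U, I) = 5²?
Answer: -285657/5 ≈ -57131.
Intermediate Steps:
S(U, I) = -23 (S(U, I) = 2 - 1*5² = 2 - 1*25 = 2 - 25 = -23)
v(r) = ⅗ (v(r) = 1 + 2*(-⅕) = 1 - ⅖ = ⅗)
B(M) = 4*M² (B(M) = (2*M)² = 4*M²)
(37 - 1*64)*B(S(-3, 0)) + v(-6) = (37 - 1*64)*(4*(-23)²) + ⅗ = (37 - 64)*(4*529) + ⅗ = -27*2116 + ⅗ = -57132 + ⅗ = -285657/5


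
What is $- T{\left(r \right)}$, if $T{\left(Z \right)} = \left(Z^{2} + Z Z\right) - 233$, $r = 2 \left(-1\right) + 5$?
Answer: $215$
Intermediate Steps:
$r = 3$ ($r = -2 + 5 = 3$)
$T{\left(Z \right)} = -233 + 2 Z^{2}$ ($T{\left(Z \right)} = \left(Z^{2} + Z^{2}\right) - 233 = 2 Z^{2} - 233 = -233 + 2 Z^{2}$)
$- T{\left(r \right)} = - (-233 + 2 \cdot 3^{2}) = - (-233 + 2 \cdot 9) = - (-233 + 18) = \left(-1\right) \left(-215\right) = 215$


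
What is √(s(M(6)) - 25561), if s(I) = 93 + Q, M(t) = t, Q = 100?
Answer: 2*I*√6342 ≈ 159.27*I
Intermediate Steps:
s(I) = 193 (s(I) = 93 + 100 = 193)
√(s(M(6)) - 25561) = √(193 - 25561) = √(-25368) = 2*I*√6342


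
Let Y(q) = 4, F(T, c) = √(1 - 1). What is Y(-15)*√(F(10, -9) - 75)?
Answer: 20*I*√3 ≈ 34.641*I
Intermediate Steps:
F(T, c) = 0 (F(T, c) = √0 = 0)
Y(-15)*√(F(10, -9) - 75) = 4*√(0 - 75) = 4*√(-75) = 4*(5*I*√3) = 20*I*√3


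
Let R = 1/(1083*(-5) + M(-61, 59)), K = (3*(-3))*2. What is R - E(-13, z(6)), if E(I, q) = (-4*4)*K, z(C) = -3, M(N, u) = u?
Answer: -1542529/5356 ≈ -288.00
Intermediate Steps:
K = -18 (K = -9*2 = -18)
E(I, q) = 288 (E(I, q) = -4*4*(-18) = -16*(-18) = 288)
R = -1/5356 (R = 1/(1083*(-5) + 59) = 1/(-5415 + 59) = 1/(-5356) = -1/5356 ≈ -0.00018671)
R - E(-13, z(6)) = -1/5356 - 1*288 = -1/5356 - 288 = -1542529/5356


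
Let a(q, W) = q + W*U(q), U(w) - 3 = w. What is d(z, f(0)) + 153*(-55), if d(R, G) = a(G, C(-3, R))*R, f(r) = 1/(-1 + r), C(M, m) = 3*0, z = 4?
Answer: -8419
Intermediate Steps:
U(w) = 3 + w
C(M, m) = 0
a(q, W) = q + W*(3 + q)
d(R, G) = G*R (d(R, G) = (G + 0*(3 + G))*R = (G + 0)*R = G*R)
d(z, f(0)) + 153*(-55) = 4/(-1 + 0) + 153*(-55) = 4/(-1) - 8415 = -1*4 - 8415 = -4 - 8415 = -8419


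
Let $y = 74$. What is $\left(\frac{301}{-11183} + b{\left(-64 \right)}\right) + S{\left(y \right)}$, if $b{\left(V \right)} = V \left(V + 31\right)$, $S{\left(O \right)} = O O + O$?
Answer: $\frac{85683845}{11183} \approx 7662.0$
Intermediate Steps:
$S{\left(O \right)} = O + O^{2}$ ($S{\left(O \right)} = O^{2} + O = O + O^{2}$)
$b{\left(V \right)} = V \left(31 + V\right)$
$\left(\frac{301}{-11183} + b{\left(-64 \right)}\right) + S{\left(y \right)} = \left(\frac{301}{-11183} - 64 \left(31 - 64\right)\right) + 74 \left(1 + 74\right) = \left(301 \left(- \frac{1}{11183}\right) - -2112\right) + 74 \cdot 75 = \left(- \frac{301}{11183} + 2112\right) + 5550 = \frac{23618195}{11183} + 5550 = \frac{85683845}{11183}$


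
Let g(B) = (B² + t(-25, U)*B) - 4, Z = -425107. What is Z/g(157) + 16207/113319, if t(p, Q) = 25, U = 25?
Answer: -47709666143/3237523830 ≈ -14.736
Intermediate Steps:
g(B) = -4 + B² + 25*B (g(B) = (B² + 25*B) - 4 = -4 + B² + 25*B)
Z/g(157) + 16207/113319 = -425107/(-4 + 157² + 25*157) + 16207/113319 = -425107/(-4 + 24649 + 3925) + 16207*(1/113319) = -425107/28570 + 16207/113319 = -47709666143/3237523830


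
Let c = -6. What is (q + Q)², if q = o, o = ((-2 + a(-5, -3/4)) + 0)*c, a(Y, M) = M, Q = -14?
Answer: 25/4 ≈ 6.2500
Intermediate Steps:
o = 33/2 (o = ((-2 - 3/4) + 0)*(-6) = ((-2 - 3*¼) + 0)*(-6) = ((-2 - ¾) + 0)*(-6) = (-11/4 + 0)*(-6) = -11/4*(-6) = 33/2 ≈ 16.500)
q = 33/2 ≈ 16.500
(q + Q)² = (33/2 - 14)² = (5/2)² = 25/4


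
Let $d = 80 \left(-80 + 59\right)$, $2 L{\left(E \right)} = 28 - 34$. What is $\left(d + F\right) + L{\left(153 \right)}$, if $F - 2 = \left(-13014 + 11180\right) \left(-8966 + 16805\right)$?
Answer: $-14378407$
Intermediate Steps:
$F = -14376724$ ($F = 2 + \left(-13014 + 11180\right) \left(-8966 + 16805\right) = 2 - 14376726 = -14376724$)
$L{\left(E \right)} = -3$ ($L{\left(E \right)} = \frac{28 - 34}{2} = \frac{1}{2} \left(-6\right) = -3$)
$d = -1680$ ($d = 80 \left(-21\right) = -1680$)
$\left(d + F\right) + L{\left(153 \right)} = \left(-1680 - 14376724\right) - 3 = -14378404 - 3 = -14378407$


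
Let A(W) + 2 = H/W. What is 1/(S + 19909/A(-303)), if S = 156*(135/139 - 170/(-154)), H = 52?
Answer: -1006082/8897893443 ≈ -0.00011307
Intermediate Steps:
S = 3464760/10703 (S = 156*(135*(1/139) - 170*(-1/154)) = 156*(135/139 + 85/77) = 156*(22210/10703) = 3464760/10703 ≈ 323.72)
A(W) = -2 + 52/W
1/(S + 19909/A(-303)) = 1/(3464760/10703 + 19909/(-2 + 52/(-303))) = 1/(3464760/10703 + 19909/(-2 + 52*(-1/303))) = 1/(3464760/10703 + 19909/(-2 - 52/303)) = 1/(3464760/10703 + 19909/(-658/303)) = 1/(3464760/10703 + 19909*(-303/658)) = 1/(3464760/10703 - 6032427/658) = 1/(-8897893443/1006082) = -1006082/8897893443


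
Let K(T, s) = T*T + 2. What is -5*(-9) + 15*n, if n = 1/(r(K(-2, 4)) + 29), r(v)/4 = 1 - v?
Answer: 140/3 ≈ 46.667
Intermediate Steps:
K(T, s) = 2 + T**2 (K(T, s) = T**2 + 2 = 2 + T**2)
r(v) = 4 - 4*v (r(v) = 4*(1 - v) = 4 - 4*v)
n = 1/9 (n = 1/((4 - 4*(2 + (-2)**2)) + 29) = 1/((4 - 4*(2 + 4)) + 29) = 1/((4 - 4*6) + 29) = 1/((4 - 24) + 29) = 1/(-20 + 29) = 1/9 ≈ 0.11111)
-5*(-9) + 15*n = -5*(-9) + 15*(1/9) = 45 + 5/3 = 140/3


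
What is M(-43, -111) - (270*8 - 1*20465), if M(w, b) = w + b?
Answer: 18151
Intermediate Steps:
M(w, b) = b + w
M(-43, -111) - (270*8 - 1*20465) = (-111 - 43) - (270*8 - 1*20465) = -154 - (2160 - 20465) = -154 - 1*(-18305) = -154 + 18305 = 18151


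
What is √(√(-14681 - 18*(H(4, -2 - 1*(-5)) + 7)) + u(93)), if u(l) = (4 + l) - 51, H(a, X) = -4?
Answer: √(46 + I*√14735) ≈ 9.3758 + 6.4735*I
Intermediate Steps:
u(l) = -47 + l
√(√(-14681 - 18*(H(4, -2 - 1*(-5)) + 7)) + u(93)) = √(√(-14681 - 18*(-4 + 7)) + (-47 + 93)) = √(√(-14681 - 18*3) + 46) = √(√(-14681 - 54) + 46) = √(√(-14735) + 46) = √(I*√14735 + 46) = √(46 + I*√14735)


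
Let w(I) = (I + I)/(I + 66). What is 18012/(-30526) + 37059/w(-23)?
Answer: -24322569507/702098 ≈ -34643.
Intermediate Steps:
w(I) = 2*I/(66 + I) (w(I) = (2*I)/(66 + I) = 2*I/(66 + I))
18012/(-30526) + 37059/w(-23) = 18012/(-30526) + 37059/((2*(-23)/(66 - 23))) = 18012*(-1/30526) + 37059/((2*(-23)/43)) = -9006/15263 + 37059/((2*(-23)*(1/43))) = -9006/15263 + 37059/(-46/43) = -9006/15263 + 37059*(-43/46) = -9006/15263 - 1593537/46 = -24322569507/702098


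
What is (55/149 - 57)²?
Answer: 71199844/22201 ≈ 3207.1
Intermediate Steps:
(55/149 - 57)² = (-8438/149)² = 71199844/22201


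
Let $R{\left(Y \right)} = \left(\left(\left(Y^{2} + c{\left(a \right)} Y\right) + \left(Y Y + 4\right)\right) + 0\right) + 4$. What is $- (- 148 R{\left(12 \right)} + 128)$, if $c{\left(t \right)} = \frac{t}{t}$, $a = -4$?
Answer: $45456$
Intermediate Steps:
$c{\left(t \right)} = 1$
$R{\left(Y \right)} = 8 + Y + 2 Y^{2}$ ($R{\left(Y \right)} = \left(\left(\left(Y^{2} + 1 Y\right) + \left(Y Y + 4\right)\right) + 0\right) + 4 = \left(\left(\left(Y^{2} + Y\right) + \left(Y^{2} + 4\right)\right) + 0\right) + 4 = \left(\left(\left(Y + Y^{2}\right) + \left(4 + Y^{2}\right)\right) + 0\right) + 4 = \left(\left(4 + Y + 2 Y^{2}\right) + 0\right) + 4 = \left(4 + Y + 2 Y^{2}\right) + 4 = 8 + Y + 2 Y^{2}$)
$- (- 148 R{\left(12 \right)} + 128) = - (- 148 \left(8 + 12 + 2 \cdot 12^{2}\right) + 128) = - (- 148 \left(8 + 12 + 2 \cdot 144\right) + 128) = - (- 148 \left(8 + 12 + 288\right) + 128) = - (\left(-148\right) 308 + 128) = - (-45584 + 128) = \left(-1\right) \left(-45456\right) = 45456$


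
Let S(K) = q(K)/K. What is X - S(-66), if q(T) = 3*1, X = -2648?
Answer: -58255/22 ≈ -2648.0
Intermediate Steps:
q(T) = 3
S(K) = 3/K
X - S(-66) = -2648 - 3/(-66) = -2648 - 3*(-1)/66 = -2648 - 1*(-1/22) = -2648 + 1/22 = -58255/22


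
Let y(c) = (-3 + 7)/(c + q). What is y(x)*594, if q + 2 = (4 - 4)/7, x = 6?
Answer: 594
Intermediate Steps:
q = -2 (q = -2 + (4 - 4)/7 = -2 + 0*(⅐) = -2 + 0 = -2)
y(c) = 4/(-2 + c) (y(c) = (-3 + 7)/(c - 2) = 4/(-2 + c))
y(x)*594 = (4/(-2 + 6))*594 = (4/4)*594 = (4*(¼))*594 = 1*594 = 594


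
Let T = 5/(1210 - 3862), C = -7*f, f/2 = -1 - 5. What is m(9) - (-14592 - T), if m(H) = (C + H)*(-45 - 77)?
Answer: 8608387/2652 ≈ 3246.0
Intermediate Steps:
f = -12 (f = 2*(-1 - 5) = 2*(-6) = -12)
C = 84 (C = -7*(-12) = 84)
m(H) = -10248 - 122*H (m(H) = (84 + H)*(-45 - 77) = (84 + H)*(-122) = -10248 - 122*H)
T = -5/2652 (T = 5/(-2652) = 5*(-1/2652) = -5/2652 ≈ -0.0018854)
m(9) - (-14592 - T) = (-10248 - 122*9) - (-14592 - 1*(-5/2652)) = (-10248 - 1098) - (-14592 + 5/2652) = -11346 - 1*(-38697979/2652) = -11346 + 38697979/2652 = 8608387/2652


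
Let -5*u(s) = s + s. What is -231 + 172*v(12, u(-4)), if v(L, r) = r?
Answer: 221/5 ≈ 44.200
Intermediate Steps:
u(s) = -2*s/5 (u(s) = -(s + s)/5 = -2*s/5)
-231 + 172*v(12, u(-4)) = -231 + 172*(-⅖*(-4)) = -231 + 172*(8/5) = -231 + 1376/5 = 221/5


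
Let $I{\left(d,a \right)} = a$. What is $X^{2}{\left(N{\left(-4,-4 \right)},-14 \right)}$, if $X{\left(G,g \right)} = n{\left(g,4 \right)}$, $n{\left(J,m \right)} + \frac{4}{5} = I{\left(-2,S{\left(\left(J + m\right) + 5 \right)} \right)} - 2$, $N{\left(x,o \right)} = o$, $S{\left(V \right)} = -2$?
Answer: $\frac{576}{25} \approx 23.04$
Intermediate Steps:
$n{\left(J,m \right)} = - \frac{24}{5}$ ($n{\left(J,m \right)} = - \frac{4}{5} - 4 = - \frac{24}{5}$)
$X{\left(G,g \right)} = - \frac{24}{5}$
$X^{2}{\left(N{\left(-4,-4 \right)},-14 \right)} = \left(- \frac{24}{5}\right)^{2} = \frac{576}{25}$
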